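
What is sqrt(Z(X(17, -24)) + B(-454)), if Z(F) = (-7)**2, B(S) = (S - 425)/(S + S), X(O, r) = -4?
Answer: sqrt(10299217)/454 ≈ 7.0688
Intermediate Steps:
B(S) = (-425 + S)/(2*S) (B(S) = (-425 + S)/((2*S)) = (-425 + S)*(1/(2*S)) = (-425 + S)/(2*S))
Z(F) = 49
sqrt(Z(X(17, -24)) + B(-454)) = sqrt(49 + (1/2)*(-425 - 454)/(-454)) = sqrt(49 + (1/2)*(-1/454)*(-879)) = sqrt(49 + 879/908) = sqrt(45371/908) = sqrt(10299217)/454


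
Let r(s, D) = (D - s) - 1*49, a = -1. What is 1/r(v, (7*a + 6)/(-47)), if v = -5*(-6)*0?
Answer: -47/2302 ≈ -0.020417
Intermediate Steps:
v = 0 (v = 30*0 = 0)
r(s, D) = -49 + D - s (r(s, D) = (D - s) - 49 = -49 + D - s)
1/r(v, (7*a + 6)/(-47)) = 1/(-49 + (7*(-1) + 6)/(-47) - 1*0) = 1/(-49 + (-7 + 6)*(-1/47) + 0) = 1/(-49 - 1*(-1/47) + 0) = 1/(-49 + 1/47 + 0) = 1/(-2302/47) = -47/2302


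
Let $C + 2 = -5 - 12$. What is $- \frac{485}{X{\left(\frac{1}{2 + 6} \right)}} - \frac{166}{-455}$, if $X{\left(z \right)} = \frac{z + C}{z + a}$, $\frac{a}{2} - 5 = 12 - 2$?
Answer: $\frac{53207741}{68705} \approx 774.44$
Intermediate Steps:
$a = 30$ ($a = 10 + 2 \left(12 - 2\right) = 10 + 2 \cdot 10 = 10 + 20 = 30$)
$C = -19$ ($C = -2 - 17 = -19$)
$X{\left(z \right)} = \frac{-19 + z}{30 + z}$ ($X{\left(z \right)} = \frac{z - 19}{z + 30} = \frac{-19 + z}{30 + z}$)
$- \frac{485}{X{\left(\frac{1}{2 + 6} \right)}} - \frac{166}{-455} = - \frac{485}{\frac{1}{30 + \frac{1}{2 + 6}} \left(-19 + \frac{1}{2 + 6}\right)} - \frac{166}{-455} = - \frac{485}{\frac{1}{30 + \frac{1}{8}} \left(-19 + \frac{1}{8}\right)} - - \frac{166}{455} = - \frac{485}{\frac{1}{30 + \frac{1}{8}} \left(-19 + \frac{1}{8}\right)} + \frac{166}{455} = - \frac{485}{\frac{1}{\frac{241}{8}} \left(- \frac{151}{8}\right)} + \frac{166}{455} = - \frac{485}{\frac{8}{241} \left(- \frac{151}{8}\right)} + \frac{166}{455} = - \frac{485}{- \frac{151}{241}} + \frac{166}{455} = \left(-485\right) \left(- \frac{241}{151}\right) + \frac{166}{455} = \frac{116885}{151} + \frac{166}{455} = \frac{53207741}{68705}$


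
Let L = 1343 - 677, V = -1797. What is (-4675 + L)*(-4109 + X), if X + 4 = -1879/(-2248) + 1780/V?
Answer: 66612461590045/4039656 ≈ 1.6490e+7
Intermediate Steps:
L = 666
X = -16783501/4039656 (X = -4 + (-1879/(-2248) + 1780/(-1797)) = -4 + (-1879*(-1/2248) + 1780*(-1/1797)) = -4 + (1879/2248 - 1780/1797) = -4 - 624877/4039656 = -16783501/4039656 ≈ -4.1547)
(-4675 + L)*(-4109 + X) = (-4675 + 666)*(-4109 - 16783501/4039656) = -4009*(-16615730005/4039656) = 66612461590045/4039656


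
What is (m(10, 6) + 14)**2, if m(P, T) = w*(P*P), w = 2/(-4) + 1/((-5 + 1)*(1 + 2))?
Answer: 17689/9 ≈ 1965.4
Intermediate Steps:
w = -7/12 (w = 2*(-1/4) + 1/(-4*3) = -1/2 + 1/(-12) = -1/2 + 1*(-1/12) = -1/2 - 1/12 = -7/12 ≈ -0.58333)
m(P, T) = -7*P**2/12 (m(P, T) = -7*P*P/12 = -7*P**2/12)
(m(10, 6) + 14)**2 = (-7/12*10**2 + 14)**2 = (-7/12*100 + 14)**2 = (-175/3 + 14)**2 = (-133/3)**2 = 17689/9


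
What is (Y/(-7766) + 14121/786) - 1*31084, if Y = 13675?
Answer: -15803348604/508673 ≈ -31068.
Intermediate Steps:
(Y/(-7766) + 14121/786) - 1*31084 = (13675/(-7766) + 14121/786) - 1*31084 = (13675*(-1/7766) + 14121*(1/786)) - 31084 = (-13675/7766 + 4707/262) - 31084 = 8242928/508673 - 31084 = -15803348604/508673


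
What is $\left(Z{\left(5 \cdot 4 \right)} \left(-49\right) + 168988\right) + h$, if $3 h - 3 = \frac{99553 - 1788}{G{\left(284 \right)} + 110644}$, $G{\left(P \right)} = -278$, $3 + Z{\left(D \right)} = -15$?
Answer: $\frac{56244046123}{331098} \approx 1.6987 \cdot 10^{5}$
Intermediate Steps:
$Z{\left(D \right)} = -18$ ($Z{\left(D \right)} = -3 - 15 = -18$)
$h = \frac{428863}{331098}$ ($h = 1 + \frac{\left(99553 - 1788\right) \frac{1}{-278 + 110644}}{3} = 1 + \frac{\left(99553 - 1788\right) \frac{1}{110366}}{3} = 1 + \frac{97765 \cdot \frac{1}{110366}}{3} = 1 + \frac{1}{3} \cdot \frac{97765}{110366} = 1 + \frac{97765}{331098} = \frac{428863}{331098} \approx 1.2953$)
$\left(Z{\left(5 \cdot 4 \right)} \left(-49\right) + 168988\right) + h = \left(\left(-18\right) \left(-49\right) + 168988\right) + \frac{428863}{331098} = \left(882 + 168988\right) + \frac{428863}{331098} = 169870 + \frac{428863}{331098} = \frac{56244046123}{331098}$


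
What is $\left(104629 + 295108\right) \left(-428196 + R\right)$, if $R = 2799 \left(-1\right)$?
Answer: $-172284648315$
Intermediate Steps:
$R = -2799$
$\left(104629 + 295108\right) \left(-428196 + R\right) = \left(104629 + 295108\right) \left(-428196 - 2799\right) = 399737 \left(-430995\right) = -172284648315$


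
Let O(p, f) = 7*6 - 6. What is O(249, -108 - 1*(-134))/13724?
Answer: 9/3431 ≈ 0.0026231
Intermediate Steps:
O(p, f) = 36 (O(p, f) = 42 - 6 = 36)
O(249, -108 - 1*(-134))/13724 = 36/13724 = 36*(1/13724) = 9/3431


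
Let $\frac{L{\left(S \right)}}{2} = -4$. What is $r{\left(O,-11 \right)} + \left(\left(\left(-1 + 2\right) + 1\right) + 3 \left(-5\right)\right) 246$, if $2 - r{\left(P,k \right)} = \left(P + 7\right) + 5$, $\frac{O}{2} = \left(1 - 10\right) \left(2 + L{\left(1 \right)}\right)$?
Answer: $-3316$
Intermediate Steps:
$L{\left(S \right)} = -8$ ($L{\left(S \right)} = 2 \left(-4\right) = -8$)
$O = 108$ ($O = 2 \left(1 - 10\right) \left(2 - 8\right) = 2 \left(\left(-9\right) \left(-6\right)\right) = 2 \cdot 54 = 108$)
$r{\left(P,k \right)} = -10 - P$ ($r{\left(P,k \right)} = 2 - \left(\left(P + 7\right) + 5\right) = 2 - \left(\left(7 + P\right) + 5\right) = 2 - \left(12 + P\right) = -10 - P$)
$r{\left(O,-11 \right)} + \left(\left(\left(-1 + 2\right) + 1\right) + 3 \left(-5\right)\right) 246 = \left(-10 - 108\right) + \left(\left(\left(-1 + 2\right) + 1\right) + 3 \left(-5\right)\right) 246 = \left(-10 - 108\right) + \left(\left(1 + 1\right) - 15\right) 246 = -118 + \left(2 - 15\right) 246 = -118 - 3198 = -3316$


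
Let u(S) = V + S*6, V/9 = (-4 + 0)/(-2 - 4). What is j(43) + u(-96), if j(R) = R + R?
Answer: -484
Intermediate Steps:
j(R) = 2*R
V = 6 (V = 9*((-4 + 0)/(-2 - 4)) = 9*(-4/(-6)) = 9*(-4*(-1/6)) = 9*(2/3) = 6)
u(S) = 6 + 6*S (u(S) = 6 + S*6 = 6 + 6*S)
j(43) + u(-96) = 2*43 + (6 + 6*(-96)) = 86 + (6 - 576) = 86 - 570 = -484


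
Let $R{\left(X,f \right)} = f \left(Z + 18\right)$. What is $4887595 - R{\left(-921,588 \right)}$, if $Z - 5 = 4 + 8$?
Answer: $4867015$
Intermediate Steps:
$Z = 17$ ($Z = 5 + \left(4 + 8\right) = 5 + 12 = 17$)
$R{\left(X,f \right)} = 35 f$ ($R{\left(X,f \right)} = f \left(17 + 18\right) = f 35 = 35 f$)
$4887595 - R{\left(-921,588 \right)} = 4887595 - 35 \cdot 588 = 4887595 - 20580 = 4867015$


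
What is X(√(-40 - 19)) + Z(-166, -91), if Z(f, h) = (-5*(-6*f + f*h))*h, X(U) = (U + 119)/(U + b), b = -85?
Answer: 4447130032/607 - 17*I*√59/607 ≈ 7.3264e+6 - 0.21512*I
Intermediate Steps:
X(U) = (119 + U)/(-85 + U) (X(U) = (U + 119)/(U - 85) = (119 + U)/(-85 + U))
Z(f, h) = h*(30*f - 5*f*h) (Z(f, h) = (30*f - 5*f*h)*h = h*(30*f - 5*f*h))
X(√(-40 - 19)) + Z(-166, -91) = (119 + √(-40 - 19))/(-85 + √(-40 - 19)) + 5*(-166)*(-91)*(6 - 1*(-91)) = (119 + √(-59))/(-85 + √(-59)) + 5*(-166)*(-91)*(6 + 91) = (119 + I*√59)/(-85 + I*√59) + 5*(-166)*(-91)*97 = (119 + I*√59)/(-85 + I*√59) + 7326410 = 7326410 + (119 + I*√59)/(-85 + I*√59)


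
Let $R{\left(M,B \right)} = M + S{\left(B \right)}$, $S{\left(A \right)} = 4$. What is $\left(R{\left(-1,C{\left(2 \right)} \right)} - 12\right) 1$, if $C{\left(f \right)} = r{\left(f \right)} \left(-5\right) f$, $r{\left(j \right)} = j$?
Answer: $-9$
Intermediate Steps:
$C{\left(f \right)} = - 5 f^{2}$ ($C{\left(f \right)} = f \left(-5\right) f = - 5 f f = - 5 f^{2}$)
$R{\left(M,B \right)} = 4 + M$ ($R{\left(M,B \right)} = M + 4 = 4 + M$)
$\left(R{\left(-1,C{\left(2 \right)} \right)} - 12\right) 1 = \left(\left(4 - 1\right) - 12\right) 1 = \left(3 - 12\right) 1 = \left(-9\right) 1 = -9$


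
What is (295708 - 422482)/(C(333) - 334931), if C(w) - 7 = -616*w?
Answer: 63387/270026 ≈ 0.23474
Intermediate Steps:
C(w) = 7 - 616*w
(295708 - 422482)/(C(333) - 334931) = (295708 - 422482)/((7 - 616*333) - 334931) = -126774/((7 - 205128) - 334931) = -126774/(-205121 - 334931) = -126774/(-540052) = -126774*(-1/540052) = 63387/270026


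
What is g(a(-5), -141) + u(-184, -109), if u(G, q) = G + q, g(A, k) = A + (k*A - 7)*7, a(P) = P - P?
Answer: -342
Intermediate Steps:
a(P) = 0
g(A, k) = -49 + A + 7*A*k (g(A, k) = A + (A*k - 7)*7 = A + (-7 + A*k)*7 = A + (-49 + 7*A*k) = -49 + A + 7*A*k)
g(a(-5), -141) + u(-184, -109) = (-49 + 0 + 7*0*(-141)) + (-184 - 109) = (-49 + 0 + 0) - 293 = -49 - 293 = -342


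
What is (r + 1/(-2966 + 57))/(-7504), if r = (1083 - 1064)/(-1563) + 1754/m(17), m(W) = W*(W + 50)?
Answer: -494393462/2428842010497 ≈ -0.00020355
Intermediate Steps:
m(W) = W*(50 + W)
r = 2719861/1780257 (r = (1083 - 1064)/(-1563) + 1754/((17*(50 + 17))) = 19*(-1/1563) + 1754/((17*67)) = -19/1563 + 1754/1139 = 2719861/1780257 ≈ 1.5278)
(r + 1/(-2966 + 57))/(-7504) = (2719861/1780257 + 1/(-2966 + 57))/(-7504) = (2719861/1780257 + 1/(-2909))*(-1/7504) = (2719861/1780257 - 1/2909)*(-1/7504) = (7910295392/5178767613)*(-1/7504) = -494393462/2428842010497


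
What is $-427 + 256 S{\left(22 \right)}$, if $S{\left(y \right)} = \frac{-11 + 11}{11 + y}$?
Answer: $-427$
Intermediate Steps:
$S{\left(y \right)} = 0$ ($S{\left(y \right)} = \frac{0}{11 + y} = 0$)
$-427 + 256 S{\left(22 \right)} = -427 + 256 \cdot 0 = -427 + 0 = -427$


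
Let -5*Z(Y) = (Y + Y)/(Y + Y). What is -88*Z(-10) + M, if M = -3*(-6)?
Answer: 178/5 ≈ 35.600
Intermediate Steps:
Z(Y) = -1/5 (Z(Y) = -(Y + Y)/(5*(Y + Y)) = -2*Y/(5*(2*Y)) = -2*Y*1/(2*Y)/5 = -1/5*1 = -1/5)
M = 18
-88*Z(-10) + M = -88*(-1/5) + 18 = 88/5 + 18 = 178/5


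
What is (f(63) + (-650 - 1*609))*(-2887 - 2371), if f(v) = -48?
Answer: 6872206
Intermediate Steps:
(f(63) + (-650 - 1*609))*(-2887 - 2371) = (-48 + (-650 - 1*609))*(-2887 - 2371) = (-48 + (-650 - 609))*(-5258) = (-48 - 1259)*(-5258) = -1307*(-5258) = 6872206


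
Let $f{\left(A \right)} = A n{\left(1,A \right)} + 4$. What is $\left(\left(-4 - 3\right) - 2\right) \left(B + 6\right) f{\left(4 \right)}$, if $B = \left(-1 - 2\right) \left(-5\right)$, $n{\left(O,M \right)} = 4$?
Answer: $-3780$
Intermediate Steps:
$B = 15$ ($B = \left(-3\right) \left(-5\right) = 15$)
$f{\left(A \right)} = 4 + 4 A$ ($f{\left(A \right)} = A 4 + 4 = 4 A + 4 = 4 + 4 A$)
$\left(\left(-4 - 3\right) - 2\right) \left(B + 6\right) f{\left(4 \right)} = \left(\left(-4 - 3\right) - 2\right) \left(15 + 6\right) \left(4 + 4 \cdot 4\right) = \left(-7 - 2\right) 21 \left(4 + 16\right) = \left(-9\right) 21 \cdot 20 = \left(-189\right) 20 = -3780$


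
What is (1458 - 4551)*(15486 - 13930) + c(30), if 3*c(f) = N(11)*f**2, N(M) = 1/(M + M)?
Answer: -52939638/11 ≈ -4.8127e+6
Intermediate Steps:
N(M) = 1/(2*M)
c(f) = f**2/66 (c(f) = (((1/2)/11)*f**2)/3 = (((1/2)*(1/11))*f**2)/3 = (f**2/22)/3 = f**2/66)
(1458 - 4551)*(15486 - 13930) + c(30) = (1458 - 4551)*(15486 - 13930) + (1/66)*30**2 = -3093*1556 + (1/66)*900 = -4812708 + 150/11 = -52939638/11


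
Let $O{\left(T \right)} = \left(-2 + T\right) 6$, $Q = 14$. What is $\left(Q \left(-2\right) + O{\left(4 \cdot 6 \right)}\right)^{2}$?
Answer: $10816$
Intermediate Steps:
$O{\left(T \right)} = -12 + 6 T$
$\left(Q \left(-2\right) + O{\left(4 \cdot 6 \right)}\right)^{2} = \left(14 \left(-2\right) - \left(12 - 6 \cdot 4 \cdot 6\right)\right)^{2} = \left(-28 + \left(-12 + 6 \cdot 24\right)\right)^{2} = \left(-28 + \left(-12 + 144\right)\right)^{2} = \left(-28 + 132\right)^{2} = 104^{2} = 10816$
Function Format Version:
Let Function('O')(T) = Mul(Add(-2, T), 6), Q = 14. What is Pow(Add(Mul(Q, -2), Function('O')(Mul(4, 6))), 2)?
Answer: 10816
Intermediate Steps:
Function('O')(T) = Add(-12, Mul(6, T))
Pow(Add(Mul(Q, -2), Function('O')(Mul(4, 6))), 2) = Pow(Add(Mul(14, -2), Add(-12, Mul(6, Mul(4, 6)))), 2) = Pow(Add(-28, Add(-12, Mul(6, 24))), 2) = Pow(Add(-28, Add(-12, 144)), 2) = Pow(Add(-28, 132), 2) = Pow(104, 2) = 10816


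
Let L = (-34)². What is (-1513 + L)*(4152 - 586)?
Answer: -1273062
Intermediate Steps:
L = 1156
(-1513 + L)*(4152 - 586) = (-1513 + 1156)*(4152 - 586) = -357*3566 = -1273062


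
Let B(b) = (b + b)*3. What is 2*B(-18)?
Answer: -216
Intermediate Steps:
B(b) = 6*b (B(b) = (2*b)*3 = 6*b)
2*B(-18) = 2*(6*(-18)) = 2*(-108) = -216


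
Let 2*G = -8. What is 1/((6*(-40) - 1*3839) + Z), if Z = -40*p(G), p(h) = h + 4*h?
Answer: -1/3279 ≈ -0.00030497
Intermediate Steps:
G = -4 (G = (1/2)*(-8) = -4)
p(h) = 5*h
Z = 800 (Z = -200*(-4) = -40*(-20) = 800)
1/((6*(-40) - 1*3839) + Z) = 1/((6*(-40) - 1*3839) + 800) = 1/((-240 - 3839) + 800) = 1/(-4079 + 800) = 1/(-3279) = -1/3279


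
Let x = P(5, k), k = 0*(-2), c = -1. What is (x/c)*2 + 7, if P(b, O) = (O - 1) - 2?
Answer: 13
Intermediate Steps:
k = 0
P(b, O) = -3 + O (P(b, O) = (-1 + O) - 2 = -3 + O)
x = -3 (x = -3 + 0 = -3)
(x/c)*2 + 7 = -3/(-1)*2 + 7 = -3*(-1)*2 + 7 = 3*2 + 7 = 6 + 7 = 13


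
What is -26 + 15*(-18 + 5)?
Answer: -221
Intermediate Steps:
-26 + 15*(-18 + 5) = -26 + 15*(-13) = -26 - 195 = -221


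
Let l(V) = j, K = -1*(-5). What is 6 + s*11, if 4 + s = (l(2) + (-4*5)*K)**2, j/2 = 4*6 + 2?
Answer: 25306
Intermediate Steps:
K = 5
j = 52 (j = 2*(4*6 + 2) = 2*(24 + 2) = 2*26 = 52)
l(V) = 52
s = 2300 (s = -4 + (52 - 4*5*5)**2 = -4 + (52 - 20*5)**2 = -4 + (52 - 100)**2 = -4 + (-48)**2 = -4 + 2304 = 2300)
6 + s*11 = 6 + 2300*11 = 6 + 25300 = 25306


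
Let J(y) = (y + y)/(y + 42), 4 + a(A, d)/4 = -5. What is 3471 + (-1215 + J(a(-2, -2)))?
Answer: 2244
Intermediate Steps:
a(A, d) = -36 (a(A, d) = -16 + 4*(-5) = -16 - 20 = -36)
J(y) = 2*y/(42 + y) (J(y) = (2*y)/(42 + y) = 2*y/(42 + y))
3471 + (-1215 + J(a(-2, -2))) = 3471 + (-1215 + 2*(-36)/(42 - 36)) = 3471 + (-1215 + 2*(-36)/6) = 3471 + (-1215 + 2*(-36)*(⅙)) = 3471 + (-1215 - 12) = 3471 - 1227 = 2244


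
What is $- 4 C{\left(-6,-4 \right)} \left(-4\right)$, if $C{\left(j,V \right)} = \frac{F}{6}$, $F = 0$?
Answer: $0$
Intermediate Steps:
$C{\left(j,V \right)} = 0$ ($C{\left(j,V \right)} = \frac{0}{6} = 0 \cdot \frac{1}{6} = 0$)
$- 4 C{\left(-6,-4 \right)} \left(-4\right) = \left(-4\right) 0 \left(-4\right) = 0 \left(-4\right) = 0$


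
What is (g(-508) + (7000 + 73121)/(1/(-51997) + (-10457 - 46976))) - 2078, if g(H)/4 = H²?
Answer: 3076461416187319/2986343702 ≈ 1.0302e+6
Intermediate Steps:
g(H) = 4*H²
(g(-508) + (7000 + 73121)/(1/(-51997) + (-10457 - 46976))) - 2078 = (4*(-508)² + (7000 + 73121)/(1/(-51997) + (-10457 - 46976))) - 2078 = (4*258064 + 80121/(-1/51997 - 57433)) - 2078 = (1032256 + 80121/(-2986343702/51997)) - 2078 = (1032256 + 80121*(-51997/2986343702)) - 2078 = (1032256 - 4166051637/2986343702) - 2078 = 3082667038400075/2986343702 - 2078 = 3076461416187319/2986343702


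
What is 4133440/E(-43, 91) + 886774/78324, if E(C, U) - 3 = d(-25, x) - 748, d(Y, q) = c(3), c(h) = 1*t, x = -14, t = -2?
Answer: -53847522397/9751338 ≈ -5522.1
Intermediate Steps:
c(h) = -2 (c(h) = 1*(-2) = -2)
d(Y, q) = -2
E(C, U) = -747 (E(C, U) = 3 + (-2 - 748) = 3 - 750 = -747)
4133440/E(-43, 91) + 886774/78324 = 4133440/(-747) + 886774/78324 = 4133440*(-1/747) + 886774*(1/78324) = -4133440/747 + 443387/39162 = -53847522397/9751338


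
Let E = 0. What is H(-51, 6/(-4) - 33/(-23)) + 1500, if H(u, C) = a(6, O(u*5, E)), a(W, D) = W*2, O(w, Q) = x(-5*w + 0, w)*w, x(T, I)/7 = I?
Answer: 1512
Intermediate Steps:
x(T, I) = 7*I
O(w, Q) = 7*w² (O(w, Q) = (7*w)*w = 7*w²)
a(W, D) = 2*W
H(u, C) = 12 (H(u, C) = 2*6 = 12)
H(-51, 6/(-4) - 33/(-23)) + 1500 = 12 + 1500 = 1512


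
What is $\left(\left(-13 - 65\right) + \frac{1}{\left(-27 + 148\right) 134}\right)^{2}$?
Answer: $\frac{1599443325481}{262893796} \approx 6084.0$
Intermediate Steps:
$\left(\left(-13 - 65\right) + \frac{1}{\left(-27 + 148\right) 134}\right)^{2} = \left(-78 + \frac{1}{121} \cdot \frac{1}{134}\right)^{2} = \left(-78 + \frac{1}{16214}\right)^{2} = \left(- \frac{1264691}{16214}\right)^{2} = \frac{1599443325481}{262893796}$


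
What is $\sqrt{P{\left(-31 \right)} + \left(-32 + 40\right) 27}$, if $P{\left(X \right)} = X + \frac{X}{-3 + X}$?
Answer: $\frac{7 \sqrt{4386}}{34} \approx 13.635$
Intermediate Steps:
$P{\left(X \right)} = X + \frac{X}{-3 + X}$
$\sqrt{P{\left(-31 \right)} + \left(-32 + 40\right) 27} = \sqrt{- \frac{31 \left(-2 - 31\right)}{-3 - 31} + \left(-32 + 40\right) 27} = \sqrt{\left(-31\right) \frac{1}{-34} \left(-33\right) + 8 \cdot 27} = \sqrt{\left(-31\right) \left(- \frac{1}{34}\right) \left(-33\right) + 216} = \sqrt{- \frac{1023}{34} + 216} = \sqrt{\frac{6321}{34}} = \frac{7 \sqrt{4386}}{34}$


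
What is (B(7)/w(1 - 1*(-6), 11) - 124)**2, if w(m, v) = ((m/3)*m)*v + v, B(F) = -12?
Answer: 314743081/20449 ≈ 15392.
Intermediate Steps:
w(m, v) = v + v*m**2/3 (w(m, v) = ((m*(1/3))*m)*v + v = ((m/3)*m)*v + v = (m**2/3)*v + v = v*m**2/3 + v = v + v*m**2/3)
(B(7)/w(1 - 1*(-6), 11) - 124)**2 = (-12*3/(11*(3 + (1 - 1*(-6))**2)) - 124)**2 = (-12*3/(11*(3 + (1 + 6)**2)) - 124)**2 = (-12*3/(11*(3 + 7**2)) - 124)**2 = (-12*3/(11*(3 + 49)) - 124)**2 = (-12/((1/3)*11*52) - 124)**2 = (-12/572/3 - 124)**2 = (-12*3/572 - 124)**2 = (-9/143 - 124)**2 = (-17741/143)**2 = 314743081/20449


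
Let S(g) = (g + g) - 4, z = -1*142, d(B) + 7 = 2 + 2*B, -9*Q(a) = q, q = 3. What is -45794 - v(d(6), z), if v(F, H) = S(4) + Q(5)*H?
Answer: -137536/3 ≈ -45845.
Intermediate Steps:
Q(a) = -⅓ (Q(a) = -⅑*3 = -⅓)
d(B) = -5 + 2*B (d(B) = -7 + (2 + 2*B) = -5 + 2*B)
z = -142
S(g) = -4 + 2*g (S(g) = 2*g - 4 = -4 + 2*g)
v(F, H) = 4 - H/3 (v(F, H) = (-4 + 2*4) - H/3 = (-4 + 8) - H/3 = 4 - H/3)
-45794 - v(d(6), z) = -45794 - (4 - ⅓*(-142)) = -45794 - (4 + 142/3) = -45794 - 1*154/3 = -45794 - 154/3 = -137536/3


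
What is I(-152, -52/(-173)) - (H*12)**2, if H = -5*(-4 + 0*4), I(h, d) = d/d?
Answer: -57599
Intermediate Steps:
I(h, d) = 1
H = 20 (H = -5*(-4 + 0) = -5*(-4) = -1*(-20) = 20)
I(-152, -52/(-173)) - (H*12)**2 = 1 - (20*12)**2 = 1 - 1*240**2 = 1 - 1*57600 = 1 - 57600 = -57599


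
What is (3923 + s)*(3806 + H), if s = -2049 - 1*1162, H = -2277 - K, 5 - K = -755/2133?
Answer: 2313955144/2133 ≈ 1.0848e+6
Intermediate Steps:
K = 11420/2133 (K = 5 - (-755)/2133 = 5 - 1*(-755/2133) = 5 + 755/2133 = 11420/2133 ≈ 5.3540)
H = -4868261/2133 (H = -2277 - 1*11420/2133 = -2277 - 11420/2133 = -4868261/2133 ≈ -2282.4)
s = -3211 (s = -2049 - 1162 = -3211)
(3923 + s)*(3806 + H) = (3923 - 3211)*(3806 - 4868261/2133) = 712*(3249937/2133) = 2313955144/2133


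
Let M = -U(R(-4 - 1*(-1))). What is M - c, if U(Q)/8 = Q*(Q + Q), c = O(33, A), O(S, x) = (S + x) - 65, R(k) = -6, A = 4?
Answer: -548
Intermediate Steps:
O(S, x) = -65 + S + x
c = -28 (c = -65 + 33 + 4 = -28)
U(Q) = 16*Q**2 (U(Q) = 8*(Q*(Q + Q)) = 8*(Q*(2*Q)) = 8*(2*Q**2) = 16*Q**2)
M = -576 (M = -16*(-6)**2 = -16*36 = -1*576 = -576)
M - c = -576 - 1*(-28) = -576 + 28 = -548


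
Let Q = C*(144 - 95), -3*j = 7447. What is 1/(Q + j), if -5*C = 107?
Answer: -15/52964 ≈ -0.00028321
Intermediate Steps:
j = -7447/3 (j = -1/3*7447 = -7447/3 ≈ -2482.3)
C = -107/5 (C = -1/5*107 = -107/5 ≈ -21.400)
Q = -5243/5 (Q = -107*(144 - 95)/5 = -107/5*49 = -5243/5 ≈ -1048.6)
1/(Q + j) = 1/(-5243/5 - 7447/3) = 1/(-52964/15) = -15/52964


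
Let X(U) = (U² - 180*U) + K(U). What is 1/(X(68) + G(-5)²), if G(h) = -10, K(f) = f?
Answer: -1/7448 ≈ -0.00013426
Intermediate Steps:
X(U) = U² - 179*U (X(U) = (U² - 180*U) + U = U² - 179*U)
1/(X(68) + G(-5)²) = 1/(68*(-179 + 68) + (-10)²) = 1/(68*(-111) + 100) = 1/(-7548 + 100) = 1/(-7448) = -1/7448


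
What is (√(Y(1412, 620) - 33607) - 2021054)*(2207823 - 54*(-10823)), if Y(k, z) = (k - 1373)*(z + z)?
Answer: -5643318347310 + 2792265*√14753 ≈ -5.6430e+12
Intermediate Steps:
Y(k, z) = 2*z*(-1373 + k) (Y(k, z) = (-1373 + k)*(2*z) = 2*z*(-1373 + k))
(√(Y(1412, 620) - 33607) - 2021054)*(2207823 - 54*(-10823)) = (√(2*620*(-1373 + 1412) - 33607) - 2021054)*(2207823 - 54*(-10823)) = (√(2*620*39 - 33607) - 2021054)*(2207823 + 584442) = (√(48360 - 33607) - 2021054)*2792265 = (√14753 - 2021054)*2792265 = (-2021054 + √14753)*2792265 = -5643318347310 + 2792265*√14753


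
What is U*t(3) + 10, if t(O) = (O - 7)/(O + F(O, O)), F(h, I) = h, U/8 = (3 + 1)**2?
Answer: -226/3 ≈ -75.333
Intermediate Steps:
U = 128 (U = 8*(3 + 1)**2 = 8*4**2 = 8*16 = 128)
t(O) = (-7 + O)/(2*O) (t(O) = (O - 7)/(O + O) = (-7 + O)/((2*O)) = (-7 + O)*(1/(2*O)) = (-7 + O)/(2*O))
U*t(3) + 10 = 128*((1/2)*(-7 + 3)/3) + 10 = 128*((1/2)*(1/3)*(-4)) + 10 = 128*(-2/3) + 10 = -256/3 + 10 = -226/3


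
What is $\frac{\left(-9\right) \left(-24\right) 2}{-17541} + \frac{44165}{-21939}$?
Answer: $- \frac{87130657}{42759111} \approx -2.0377$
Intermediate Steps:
$\frac{\left(-9\right) \left(-24\right) 2}{-17541} + \frac{44165}{-21939} = 216 \cdot 2 \left(- \frac{1}{17541}\right) + 44165 \left(- \frac{1}{21939}\right) = 432 \left(- \frac{1}{17541}\right) - \frac{44165}{21939} = - \frac{48}{1949} - \frac{44165}{21939} = - \frac{87130657}{42759111}$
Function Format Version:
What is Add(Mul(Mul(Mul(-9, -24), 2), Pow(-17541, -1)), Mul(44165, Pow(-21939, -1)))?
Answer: Rational(-87130657, 42759111) ≈ -2.0377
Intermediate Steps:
Add(Mul(Mul(Mul(-9, -24), 2), Pow(-17541, -1)), Mul(44165, Pow(-21939, -1))) = Add(Mul(Mul(216, 2), Rational(-1, 17541)), Mul(44165, Rational(-1, 21939))) = Add(Mul(432, Rational(-1, 17541)), Rational(-44165, 21939)) = Add(Rational(-48, 1949), Rational(-44165, 21939)) = Rational(-87130657, 42759111)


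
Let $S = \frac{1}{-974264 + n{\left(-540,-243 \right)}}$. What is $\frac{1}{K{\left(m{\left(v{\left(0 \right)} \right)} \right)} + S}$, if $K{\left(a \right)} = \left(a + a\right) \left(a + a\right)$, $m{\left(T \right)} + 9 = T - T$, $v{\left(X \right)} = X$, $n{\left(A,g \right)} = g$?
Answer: $\frac{974507}{315740267} \approx 0.0030864$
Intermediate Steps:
$m{\left(T \right)} = -9$ ($m{\left(T \right)} = -9 + \left(T - T\right) = -9 + 0 = -9$)
$K{\left(a \right)} = 4 a^{2}$ ($K{\left(a \right)} = 2 a 2 a = 4 a^{2}$)
$S = - \frac{1}{974507}$ ($S = \frac{1}{-974264 - 243} = \frac{1}{-974507} = - \frac{1}{974507} \approx -1.0262 \cdot 10^{-6}$)
$\frac{1}{K{\left(m{\left(v{\left(0 \right)} \right)} \right)} + S} = \frac{1}{4 \left(-9\right)^{2} - \frac{1}{974507}} = \frac{1}{4 \cdot 81 - \frac{1}{974507}} = \frac{1}{324 - \frac{1}{974507}} = \frac{1}{\frac{315740267}{974507}} = \frac{974507}{315740267}$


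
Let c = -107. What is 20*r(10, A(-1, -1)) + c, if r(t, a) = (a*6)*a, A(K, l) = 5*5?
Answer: 74893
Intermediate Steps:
A(K, l) = 25
r(t, a) = 6*a² (r(t, a) = (6*a)*a = 6*a²)
20*r(10, A(-1, -1)) + c = 20*(6*25²) - 107 = 20*(6*625) - 107 = 20*3750 - 107 = 75000 - 107 = 74893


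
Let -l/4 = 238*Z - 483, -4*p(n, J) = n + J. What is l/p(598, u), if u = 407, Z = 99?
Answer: 123088/335 ≈ 367.43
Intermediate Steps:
p(n, J) = -J/4 - n/4 (p(n, J) = -(n + J)/4 = -(J + n)/4 = -J/4 - n/4)
l = -92316 (l = -4*(238*99 - 483) = -4*(23562 - 483) = -4*23079 = -92316)
l/p(598, u) = -92316/(-1/4*407 - 1/4*598) = -92316/(-407/4 - 299/2) = -92316/(-1005/4) = -92316*(-4/1005) = 123088/335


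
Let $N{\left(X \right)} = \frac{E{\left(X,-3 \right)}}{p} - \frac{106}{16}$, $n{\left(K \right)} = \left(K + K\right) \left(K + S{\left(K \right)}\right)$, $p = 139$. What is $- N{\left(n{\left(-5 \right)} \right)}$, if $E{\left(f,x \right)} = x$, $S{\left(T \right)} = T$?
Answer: $\frac{7391}{1112} \approx 6.6466$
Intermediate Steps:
$n{\left(K \right)} = 4 K^{2}$ ($n{\left(K \right)} = \left(K + K\right) \left(K + K\right) = 2 K 2 K = 4 K^{2}$)
$N{\left(X \right)} = - \frac{7391}{1112}$ ($N{\left(X \right)} = - \frac{3}{139} - \frac{106}{16} = \left(-3\right) \frac{1}{139} - \frac{53}{8} = - \frac{3}{139} - \frac{53}{8} = - \frac{7391}{1112}$)
$- N{\left(n{\left(-5 \right)} \right)} = \left(-1\right) \left(- \frac{7391}{1112}\right) = \frac{7391}{1112}$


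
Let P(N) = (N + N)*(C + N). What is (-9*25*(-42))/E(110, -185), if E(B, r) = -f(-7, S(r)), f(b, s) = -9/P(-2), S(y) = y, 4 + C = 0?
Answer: 25200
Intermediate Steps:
C = -4 (C = -4 + 0 = -4)
P(N) = 2*N*(-4 + N) (P(N) = (N + N)*(-4 + N) = (2*N)*(-4 + N) = 2*N*(-4 + N))
f(b, s) = -3/8 (f(b, s) = -9*(-1/(4*(-4 - 2))) = -9/(2*(-2)*(-6)) = -9/24 = -9*1/24 = -3/8)
E(B, r) = 3/8 (E(B, r) = -1*(-3/8) = 3/8)
(-9*25*(-42))/E(110, -185) = (-9*25*(-42))/(3/8) = -225*(-42)*(8/3) = 9450*(8/3) = 25200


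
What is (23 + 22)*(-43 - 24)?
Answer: -3015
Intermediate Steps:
(23 + 22)*(-43 - 24) = 45*(-67) = -3015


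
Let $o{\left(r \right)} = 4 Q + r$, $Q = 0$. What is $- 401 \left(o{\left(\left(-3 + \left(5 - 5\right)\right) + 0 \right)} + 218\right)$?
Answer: $-86215$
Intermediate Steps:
$o{\left(r \right)} = r$ ($o{\left(r \right)} = 4 \cdot 0 + r = 0 + r = r$)
$- 401 \left(o{\left(\left(-3 + \left(5 - 5\right)\right) + 0 \right)} + 218\right) = - 401 \left(\left(\left(-3 + \left(5 - 5\right)\right) + 0\right) + 218\right) = - 401 \left(\left(\left(-3 + 0\right) + 0\right) + 218\right) = - 401 \left(\left(-3 + 0\right) + 218\right) = - 401 \left(-3 + 218\right) = \left(-401\right) 215 = -86215$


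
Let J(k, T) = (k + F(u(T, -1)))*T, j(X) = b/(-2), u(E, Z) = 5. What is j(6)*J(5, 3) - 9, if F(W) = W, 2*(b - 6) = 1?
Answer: -213/2 ≈ -106.50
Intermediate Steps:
b = 13/2 (b = 6 + (½)*1 = 6 + ½ = 13/2 ≈ 6.5000)
j(X) = -13/4 (j(X) = (13/2)/(-2) = (13/2)*(-½) = -13/4)
J(k, T) = T*(5 + k) (J(k, T) = (k + 5)*T = (5 + k)*T = T*(5 + k))
j(6)*J(5, 3) - 9 = -39*(5 + 5)/4 - 9 = -39*10/4 - 9 = -13/4*30 - 9 = -195/2 - 9 = -213/2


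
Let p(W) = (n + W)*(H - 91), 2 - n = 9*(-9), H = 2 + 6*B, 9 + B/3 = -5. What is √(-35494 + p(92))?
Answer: I*√95169 ≈ 308.49*I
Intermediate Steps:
B = -42 (B = -27 + 3*(-5) = -27 - 15 = -42)
H = -250 (H = 2 + 6*(-42) = 2 - 252 = -250)
n = 83 (n = 2 - 9*(-9) = 2 - 1*(-81) = 2 + 81 = 83)
p(W) = -28303 - 341*W (p(W) = (83 + W)*(-250 - 91) = (83 + W)*(-341) = -28303 - 341*W)
√(-35494 + p(92)) = √(-35494 + (-28303 - 341*92)) = √(-35494 + (-28303 - 31372)) = √(-35494 - 59675) = √(-95169) = I*√95169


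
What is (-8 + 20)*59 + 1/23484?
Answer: 16626673/23484 ≈ 708.00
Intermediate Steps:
(-8 + 20)*59 + 1/23484 = 12*59 + 1/23484 = 708 + 1/23484 = 16626673/23484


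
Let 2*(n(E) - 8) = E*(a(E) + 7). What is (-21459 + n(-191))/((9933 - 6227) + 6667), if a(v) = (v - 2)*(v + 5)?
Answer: -6900757/20746 ≈ -332.63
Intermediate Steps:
a(v) = (-2 + v)*(5 + v)
n(E) = 8 + E*(-3 + E**2 + 3*E)/2 (n(E) = 8 + (E*((-10 + E**2 + 3*E) + 7))/2 = 8 + (E*(-3 + E**2 + 3*E))/2 = 8 + E*(-3 + E**2 + 3*E)/2)
(-21459 + n(-191))/((9933 - 6227) + 6667) = (-21459 + (8 + (1/2)*(-191)**3 - 3/2*(-191) + (3/2)*(-191)**2))/((9933 - 6227) + 6667) = (-21459 + (8 + (1/2)*(-6967871) + 573/2 + (3/2)*36481))/(3706 + 6667) = (-21459 + (8 - 6967871/2 + 573/2 + 109443/2))/10373 = (-21459 - 6857839/2)*(1/10373) = -6900757/2*1/10373 = -6900757/20746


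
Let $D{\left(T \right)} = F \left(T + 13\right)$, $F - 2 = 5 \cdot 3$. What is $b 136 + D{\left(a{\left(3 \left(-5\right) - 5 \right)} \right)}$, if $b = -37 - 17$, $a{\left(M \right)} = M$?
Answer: $-7463$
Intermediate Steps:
$F = 17$ ($F = 2 + 5 \cdot 3 = 2 + 15 = 17$)
$D{\left(T \right)} = 221 + 17 T$ ($D{\left(T \right)} = 17 \left(T + 13\right) = 17 \left(13 + T\right) = 221 + 17 T$)
$b = -54$
$b 136 + D{\left(a{\left(3 \left(-5\right) - 5 \right)} \right)} = \left(-54\right) 136 + \left(221 + 17 \left(3 \left(-5\right) - 5\right)\right) = -7344 + \left(221 + 17 \left(-15 - 5\right)\right) = -7344 + \left(221 + 17 \left(-20\right)\right) = -7344 + \left(221 - 340\right) = -7344 - 119 = -7463$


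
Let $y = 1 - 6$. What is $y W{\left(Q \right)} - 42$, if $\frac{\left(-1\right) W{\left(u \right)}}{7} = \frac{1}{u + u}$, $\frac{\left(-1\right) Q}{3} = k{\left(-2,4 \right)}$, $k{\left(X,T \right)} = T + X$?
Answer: $- \frac{539}{12} \approx -44.917$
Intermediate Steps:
$Q = -6$ ($Q = - 3 \left(4 - 2\right) = \left(-3\right) 2 = -6$)
$W{\left(u \right)} = - \frac{7}{2 u}$ ($W{\left(u \right)} = - \frac{7}{u + u} = - \frac{7}{2 u}$)
$y = -5$ ($y = 1 - 6 = -5$)
$y W{\left(Q \right)} - 42 = - 5 \left(- \frac{7}{2 \left(-6\right)}\right) - 42 = - 5 \left(\left(- \frac{7}{2}\right) \left(- \frac{1}{6}\right)\right) - 42 = \left(-5\right) \frac{7}{12} - 42 = - \frac{35}{12} - 42 = - \frac{539}{12}$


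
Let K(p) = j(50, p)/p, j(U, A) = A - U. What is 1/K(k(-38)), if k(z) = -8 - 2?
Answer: ⅙ ≈ 0.16667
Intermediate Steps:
k(z) = -10
K(p) = (-50 + p)/p (K(p) = (p - 1*50)/p = (p - 50)/p = (-50 + p)/p)
1/K(k(-38)) = 1/((-50 - 10)/(-10)) = 1/(-⅒*(-60)) = 1/6 = ⅙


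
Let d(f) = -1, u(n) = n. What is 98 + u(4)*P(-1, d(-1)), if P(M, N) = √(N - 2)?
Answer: 98 + 4*I*√3 ≈ 98.0 + 6.9282*I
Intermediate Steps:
P(M, N) = √(-2 + N)
98 + u(4)*P(-1, d(-1)) = 98 + 4*√(-2 - 1) = 98 + 4*√(-3) = 98 + 4*(I*√3) = 98 + 4*I*√3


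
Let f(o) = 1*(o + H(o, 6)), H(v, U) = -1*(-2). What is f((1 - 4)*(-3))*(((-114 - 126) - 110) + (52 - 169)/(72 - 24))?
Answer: -62029/16 ≈ -3876.8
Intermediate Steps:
H(v, U) = 2
f(o) = 2 + o (f(o) = 1*(o + 2) = 1*(2 + o) = 2 + o)
f((1 - 4)*(-3))*(((-114 - 126) - 110) + (52 - 169)/(72 - 24)) = (2 + (1 - 4)*(-3))*(((-114 - 126) - 110) + (52 - 169)/(72 - 24)) = (2 - 3*(-3))*((-240 - 110) - 117/48) = (2 + 9)*(-350 - 117*1/48) = 11*(-350 - 39/16) = 11*(-5639/16) = -62029/16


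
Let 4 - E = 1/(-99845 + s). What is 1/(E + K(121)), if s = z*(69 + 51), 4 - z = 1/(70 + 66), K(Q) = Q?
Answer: 1689220/211152517 ≈ 0.0080000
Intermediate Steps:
z = 543/136 (z = 4 - 1/(70 + 66) = 4 - 1/136 = 543/136 ≈ 3.9926)
s = 8145/17 (s = 543*(69 + 51)/136 = (543/136)*120 = 8145/17 ≈ 479.12)
E = 6756897/1689220 (E = 4 - 1/(-99845 + 8145/17) = 4 - 1/(-1689220/17) = 4 - 1*(-17/1689220) = 4 + 17/1689220 = 6756897/1689220 ≈ 4.0000)
1/(E + K(121)) = 1/(6756897/1689220 + 121) = 1/(211152517/1689220) = 1689220/211152517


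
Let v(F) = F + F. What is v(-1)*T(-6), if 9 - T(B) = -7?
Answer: -32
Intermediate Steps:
T(B) = 16 (T(B) = 9 - 1*(-7) = 9 + 7 = 16)
v(F) = 2*F
v(-1)*T(-6) = (2*(-1))*16 = -2*16 = -32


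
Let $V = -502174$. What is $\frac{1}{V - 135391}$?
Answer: $- \frac{1}{637565} \approx -1.5685 \cdot 10^{-6}$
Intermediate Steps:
$\frac{1}{V - 135391} = \frac{1}{-502174 - 135391} = \frac{1}{-637565} = - \frac{1}{637565}$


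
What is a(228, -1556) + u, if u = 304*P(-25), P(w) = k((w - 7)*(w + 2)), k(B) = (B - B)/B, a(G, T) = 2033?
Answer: 2033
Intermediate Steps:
k(B) = 0 (k(B) = 0/B = 0)
P(w) = 0
u = 0 (u = 304*0 = 0)
a(228, -1556) + u = 2033 + 0 = 2033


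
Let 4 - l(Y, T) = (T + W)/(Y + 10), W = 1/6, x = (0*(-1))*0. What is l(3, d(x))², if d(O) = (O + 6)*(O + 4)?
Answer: 27889/6084 ≈ 4.5840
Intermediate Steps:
x = 0 (x = 0*0 = 0)
d(O) = (4 + O)*(6 + O) (d(O) = (6 + O)*(4 + O) = (4 + O)*(6 + O))
W = ⅙ ≈ 0.16667
l(Y, T) = 4 - (⅙ + T)/(10 + Y) (l(Y, T) = 4 - (T + ⅙)/(Y + 10) = 4 - (⅙ + T)/(10 + Y))
l(3, d(x))² = ((239/6 - (24 + 0² + 10*0) + 4*3)/(10 + 3))² = ((239/6 - (24 + 0 + 0) + 12)/13)² = ((239/6 - 1*24 + 12)/13)² = ((239/6 - 24 + 12)/13)² = ((1/13)*(167/6))² = (167/78)² = 27889/6084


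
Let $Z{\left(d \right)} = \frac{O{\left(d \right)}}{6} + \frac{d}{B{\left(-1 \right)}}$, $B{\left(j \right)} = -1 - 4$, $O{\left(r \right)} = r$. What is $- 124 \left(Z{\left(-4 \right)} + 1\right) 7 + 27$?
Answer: $- \frac{14351}{15} \approx -956.73$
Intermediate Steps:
$B{\left(j \right)} = -5$
$Z{\left(d \right)} = - \frac{d}{30}$ ($Z{\left(d \right)} = \frac{d}{6} + \frac{d}{-5} = d \frac{1}{6} + d \left(- \frac{1}{5}\right) = \frac{d}{6} - \frac{d}{5} = - \frac{d}{30}$)
$- 124 \left(Z{\left(-4 \right)} + 1\right) 7 + 27 = - 124 \left(\left(- \frac{1}{30}\right) \left(-4\right) + 1\right) 7 + 27 = - 124 \left(\frac{2}{15} + 1\right) 7 + 27 = - 124 \cdot \frac{17}{15} \cdot 7 + 27 = \left(-124\right) \frac{119}{15} + 27 = - \frac{14756}{15} + 27 = - \frac{14351}{15}$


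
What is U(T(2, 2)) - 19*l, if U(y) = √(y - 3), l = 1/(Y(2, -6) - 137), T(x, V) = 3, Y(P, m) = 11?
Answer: 19/126 ≈ 0.15079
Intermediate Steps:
l = -1/126 (l = 1/(11 - 137) = 1/(-126) = -1/126 ≈ -0.0079365)
U(y) = √(-3 + y)
U(T(2, 2)) - 19*l = √(-3 + 3) - 19*(-1/126) = √0 + 19/126 = 0 + 19/126 = 19/126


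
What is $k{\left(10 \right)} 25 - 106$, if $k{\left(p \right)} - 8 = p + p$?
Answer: $594$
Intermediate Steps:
$k{\left(p \right)} = 8 + 2 p$ ($k{\left(p \right)} = 8 + \left(p + p\right) = 8 + 2 p$)
$k{\left(10 \right)} 25 - 106 = \left(8 + 2 \cdot 10\right) 25 - 106 = \left(8 + 20\right) 25 - 106 = 28 \cdot 25 - 106 = 700 - 106 = 594$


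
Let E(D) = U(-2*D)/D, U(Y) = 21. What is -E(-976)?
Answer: 21/976 ≈ 0.021516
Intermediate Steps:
E(D) = 21/D
-E(-976) = -21/(-976) = -21*(-1)/976 = -1*(-21/976) = 21/976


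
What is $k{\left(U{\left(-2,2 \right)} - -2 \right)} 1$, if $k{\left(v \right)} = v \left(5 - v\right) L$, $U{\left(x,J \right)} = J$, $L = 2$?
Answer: $8$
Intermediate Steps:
$k{\left(v \right)} = 2 v \left(5 - v\right)$ ($k{\left(v \right)} = v \left(5 - v\right) 2 = 2 v \left(5 - v\right)$)
$k{\left(U{\left(-2,2 \right)} - -2 \right)} 1 = 2 \left(2 - -2\right) \left(5 - \left(2 - -2\right)\right) 1 = 2 \left(2 + 2\right) \left(5 - \left(2 + 2\right)\right) 1 = 2 \cdot 4 \left(5 - 4\right) 1 = 2 \cdot 4 \cdot 1 \cdot 1 = 8 \cdot 1 = 8$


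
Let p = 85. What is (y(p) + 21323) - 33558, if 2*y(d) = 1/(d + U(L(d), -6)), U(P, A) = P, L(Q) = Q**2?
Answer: -178875699/14620 ≈ -12235.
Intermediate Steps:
y(d) = 1/(2*(d + d**2))
(y(p) + 21323) - 33558 = ((1/2)/(85*(1 + 85)) + 21323) - 33558 = ((1/2)*(1/85)/86 + 21323) - 33558 = ((1/2)*(1/85)*(1/86) + 21323) - 33558 = (1/14620 + 21323) - 33558 = 311742261/14620 - 33558 = -178875699/14620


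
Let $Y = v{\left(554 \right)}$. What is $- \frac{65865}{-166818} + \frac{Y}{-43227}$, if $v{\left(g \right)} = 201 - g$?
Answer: $\frac{968677703}{2403680562} \approx 0.403$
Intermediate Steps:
$Y = -353$ ($Y = 201 - 554 = -353$)
$- \frac{65865}{-166818} + \frac{Y}{-43227} = - \frac{65865}{-166818} - \frac{353}{-43227} = \left(-65865\right) \left(- \frac{1}{166818}\right) - - \frac{353}{43227} = \frac{21955}{55606} + \frac{353}{43227} = \frac{968677703}{2403680562}$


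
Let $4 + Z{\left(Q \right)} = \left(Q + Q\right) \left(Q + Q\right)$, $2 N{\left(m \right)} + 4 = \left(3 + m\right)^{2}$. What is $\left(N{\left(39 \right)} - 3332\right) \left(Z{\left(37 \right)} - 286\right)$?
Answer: $-12716072$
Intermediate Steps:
$N{\left(m \right)} = -2 + \frac{\left(3 + m\right)^{2}}{2}$
$Z{\left(Q \right)} = -4 + 4 Q^{2}$ ($Z{\left(Q \right)} = -4 + \left(Q + Q\right) \left(Q + Q\right) = -4 + 2 Q 2 Q = -4 + 4 Q^{2}$)
$\left(N{\left(39 \right)} - 3332\right) \left(Z{\left(37 \right)} - 286\right) = \left(\left(-2 + \frac{\left(3 + 39\right)^{2}}{2}\right) - 3332\right) \left(\left(-4 + 4 \cdot 37^{2}\right) - 286\right) = \left(\left(-2 + \frac{42^{2}}{2}\right) - 3332\right) \left(\left(-4 + 4 \cdot 1369\right) - 286\right) = \left(\left(-2 + \frac{1}{2} \cdot 1764\right) - 3332\right) \left(\left(-4 + 5476\right) - 286\right) = \left(\left(-2 + 882\right) - 3332\right) \left(5472 - 286\right) = \left(880 - 3332\right) 5186 = \left(-2452\right) 5186 = -12716072$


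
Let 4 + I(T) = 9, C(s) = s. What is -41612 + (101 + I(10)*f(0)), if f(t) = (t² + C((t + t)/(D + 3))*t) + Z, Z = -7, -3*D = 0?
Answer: -41546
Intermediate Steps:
D = 0 (D = -⅓*0 = 0)
I(T) = 5 (I(T) = -4 + 9 = 5)
f(t) = -7 + 5*t²/3 (f(t) = (t² + ((t + t)/(0 + 3))*t) - 7 = (t² + ((2*t)/3)*t) - 7 = (t² + ((2*t)*(⅓))*t) - 7 = (t² + (2*t/3)*t) - 7 = (t² + 2*t²/3) - 7 = 5*t²/3 - 7 = -7 + 5*t²/3)
-41612 + (101 + I(10)*f(0)) = -41612 + (101 + 5*(-7 + (5/3)*0²)) = -41612 + (101 + 5*(-7 + (5/3)*0)) = -41612 + (101 + 5*(-7 + 0)) = -41612 + (101 + 5*(-7)) = -41612 + (101 - 35) = -41612 + 66 = -41546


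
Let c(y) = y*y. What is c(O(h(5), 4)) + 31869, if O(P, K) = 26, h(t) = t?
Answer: 32545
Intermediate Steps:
c(y) = y²
c(O(h(5), 4)) + 31869 = 26² + 31869 = 676 + 31869 = 32545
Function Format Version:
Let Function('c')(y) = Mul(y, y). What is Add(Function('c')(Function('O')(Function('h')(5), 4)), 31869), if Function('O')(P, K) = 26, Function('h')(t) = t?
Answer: 32545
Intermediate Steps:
Function('c')(y) = Pow(y, 2)
Add(Function('c')(Function('O')(Function('h')(5), 4)), 31869) = Add(Pow(26, 2), 31869) = Add(676, 31869) = 32545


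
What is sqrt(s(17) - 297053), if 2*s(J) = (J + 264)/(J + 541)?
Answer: I*sqrt(10276836877)/186 ≈ 545.03*I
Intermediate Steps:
s(J) = (264 + J)/(2*(541 + J)) (s(J) = ((J + 264)/(J + 541))/2 = ((264 + J)/(541 + J))/2 = (264 + J)/(2*(541 + J)))
sqrt(s(17) - 297053) = sqrt((264 + 17)/(2*(541 + 17)) - 297053) = sqrt((1/2)*281/558 - 297053) = sqrt((1/2)*(1/558)*281 - 297053) = sqrt(281/1116 - 297053) = sqrt(-331510867/1116) = I*sqrt(10276836877)/186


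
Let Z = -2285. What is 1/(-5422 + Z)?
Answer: -1/7707 ≈ -0.00012975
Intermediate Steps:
1/(-5422 + Z) = 1/(-5422 - 2285) = 1/(-7707) = -1/7707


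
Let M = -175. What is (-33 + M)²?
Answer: 43264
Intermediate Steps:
(-33 + M)² = (-33 - 175)² = (-208)² = 43264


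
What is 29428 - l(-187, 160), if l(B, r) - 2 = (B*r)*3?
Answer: 119186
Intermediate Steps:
l(B, r) = 2 + 3*B*r (l(B, r) = 2 + (B*r)*3 = 2 + 3*B*r)
29428 - l(-187, 160) = 29428 - (2 + 3*(-187)*160) = 29428 - (2 - 89760) = 29428 - 1*(-89758) = 29428 + 89758 = 119186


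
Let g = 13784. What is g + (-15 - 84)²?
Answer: 23585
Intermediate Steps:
g + (-15 - 84)² = 13784 + (-15 - 84)² = 13784 + (-99)² = 13784 + 9801 = 23585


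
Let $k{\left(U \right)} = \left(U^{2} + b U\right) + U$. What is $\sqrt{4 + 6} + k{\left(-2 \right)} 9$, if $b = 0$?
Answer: $18 + \sqrt{10} \approx 21.162$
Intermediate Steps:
$k{\left(U \right)} = U + U^{2}$ ($k{\left(U \right)} = \left(U^{2} + 0 U\right) + U = \left(U^{2} + 0\right) + U = U^{2} + U = U + U^{2}$)
$\sqrt{4 + 6} + k{\left(-2 \right)} 9 = \sqrt{4 + 6} + - 2 \left(1 - 2\right) 9 = \sqrt{10} + \left(-2\right) \left(-1\right) 9 = \sqrt{10} + 2 \cdot 9 = \sqrt{10} + 18 = 18 + \sqrt{10}$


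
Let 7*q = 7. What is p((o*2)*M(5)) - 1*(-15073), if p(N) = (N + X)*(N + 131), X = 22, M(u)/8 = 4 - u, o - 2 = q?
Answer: 12915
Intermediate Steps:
q = 1 (q = (1/7)*7 = 1)
o = 3 (o = 2 + 1 = 3)
M(u) = 32 - 8*u (M(u) = 8*(4 - u) = 32 - 8*u)
p(N) = (22 + N)*(131 + N) (p(N) = (N + 22)*(N + 131) = (22 + N)*(131 + N))
p((o*2)*M(5)) - 1*(-15073) = (2882 + ((3*2)*(32 - 8*5))**2 + 153*((3*2)*(32 - 8*5))) - 1*(-15073) = (2882 + (6*(32 - 40))**2 + 153*(6*(32 - 40))) + 15073 = (2882 + (6*(-8))**2 + 153*(6*(-8))) + 15073 = (2882 + (-48)**2 + 153*(-48)) + 15073 = (2882 + 2304 - 7344) + 15073 = -2158 + 15073 = 12915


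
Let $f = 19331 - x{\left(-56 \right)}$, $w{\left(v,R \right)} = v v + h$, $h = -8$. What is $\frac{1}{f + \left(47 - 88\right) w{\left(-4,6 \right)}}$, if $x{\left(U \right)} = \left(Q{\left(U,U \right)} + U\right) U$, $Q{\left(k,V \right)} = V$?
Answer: $\frac{1}{12731} \approx 7.8548 \cdot 10^{-5}$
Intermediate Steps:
$x{\left(U \right)} = 2 U^{2}$ ($x{\left(U \right)} = \left(U + U\right) U = 2 U U = 2 U^{2}$)
$w{\left(v,R \right)} = -8 + v^{2}$ ($w{\left(v,R \right)} = v v - 8 = v^{2} - 8 = -8 + v^{2}$)
$f = 13059$ ($f = 19331 - 2 \left(-56\right)^{2} = 19331 - 2 \cdot 3136 = 19331 - 6272 = 13059$)
$\frac{1}{f + \left(47 - 88\right) w{\left(-4,6 \right)}} = \frac{1}{13059 + \left(47 - 88\right) \left(-8 + \left(-4\right)^{2}\right)} = \frac{1}{13059 - 41 \left(-8 + 16\right)} = \frac{1}{13059 - 328} = \frac{1}{12731}$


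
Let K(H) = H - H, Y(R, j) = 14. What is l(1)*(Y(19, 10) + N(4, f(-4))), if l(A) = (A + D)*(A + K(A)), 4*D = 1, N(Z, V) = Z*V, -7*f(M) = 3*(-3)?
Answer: 335/14 ≈ 23.929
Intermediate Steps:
f(M) = 9/7 (f(M) = -3*(-3)/7 = -⅐*(-9) = 9/7)
K(H) = 0
N(Z, V) = V*Z
D = ¼ (D = (¼)*1 = ¼ ≈ 0.25000)
l(A) = A*(¼ + A) (l(A) = (A + ¼)*(A + 0) = (¼ + A)*A = A*(¼ + A))
l(1)*(Y(19, 10) + N(4, f(-4))) = (1*(¼ + 1))*(14 + (9/7)*4) = (1*(5/4))*(14 + 36/7) = (5/4)*(134/7) = 335/14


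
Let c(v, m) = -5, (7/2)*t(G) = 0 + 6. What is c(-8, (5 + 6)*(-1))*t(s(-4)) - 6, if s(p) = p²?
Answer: -102/7 ≈ -14.571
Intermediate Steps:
t(G) = 12/7 (t(G) = 2*(0 + 6)/7 = (2/7)*6 = 12/7)
c(-8, (5 + 6)*(-1))*t(s(-4)) - 6 = -5*12/7 - 6 = -60/7 - 6 = -102/7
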